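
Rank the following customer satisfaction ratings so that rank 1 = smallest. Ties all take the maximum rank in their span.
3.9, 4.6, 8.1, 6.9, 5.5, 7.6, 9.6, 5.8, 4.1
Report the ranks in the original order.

Sorted (ascending): 3.9, 4.1, 4.6, 5.5, 5.8, 6.9, 7.6, 8.1, 9.6
No ties — each value takes its position as its rank.

1, 3, 8, 6, 4, 7, 9, 5, 2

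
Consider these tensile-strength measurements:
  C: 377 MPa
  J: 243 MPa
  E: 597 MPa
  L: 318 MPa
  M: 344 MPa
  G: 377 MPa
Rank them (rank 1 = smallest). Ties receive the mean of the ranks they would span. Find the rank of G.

4.5

Sorted (ascending): 243, 318, 344, 377, 377, 597
The 2 values of 377 occupy positions 4–5 → average rank (4+5)/2 = 4.5.
G has value 377 MPa → rank 4.5.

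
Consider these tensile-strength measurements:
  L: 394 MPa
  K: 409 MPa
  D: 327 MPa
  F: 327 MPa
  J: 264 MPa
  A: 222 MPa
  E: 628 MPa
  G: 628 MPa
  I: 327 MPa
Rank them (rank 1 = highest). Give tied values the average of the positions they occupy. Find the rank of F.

Sorted (descending): 628, 628, 409, 394, 327, 327, 327, 264, 222
The 2 values of 628 occupy positions 1–2 → average rank (1+2)/2 = 1.5.
The 3 values of 327 occupy positions 5–7 → average rank 6.
F has value 327 MPa → rank 6.

6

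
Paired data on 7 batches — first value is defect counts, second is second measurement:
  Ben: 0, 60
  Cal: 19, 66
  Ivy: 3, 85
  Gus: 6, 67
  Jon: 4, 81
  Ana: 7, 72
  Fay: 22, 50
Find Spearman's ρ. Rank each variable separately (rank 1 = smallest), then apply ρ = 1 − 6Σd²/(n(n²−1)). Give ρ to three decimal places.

-0.429

Ranks of variable 1: 1, 6, 2, 4, 3, 5, 7
Ranks of variable 2: 2, 3, 7, 4, 6, 5, 1
d = r₁ − r₂: -1, 3, -5, 0, -3, 0, 6
d²: 1, 9, 25, 0, 9, 0, 36; Σd² = 80
ρ = 1 − 6·80/(7·48) = 1 − 480/336 = -0.429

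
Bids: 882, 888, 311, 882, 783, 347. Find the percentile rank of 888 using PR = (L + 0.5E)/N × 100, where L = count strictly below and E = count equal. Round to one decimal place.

N = 6.
Strictly below 888: 5. Equal to 888: 1.
PR = (5 + 0.5·1)/6 × 100 = 91.7

91.7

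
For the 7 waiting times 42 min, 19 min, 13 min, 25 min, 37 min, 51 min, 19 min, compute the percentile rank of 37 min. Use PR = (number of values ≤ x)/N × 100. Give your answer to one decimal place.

N = 7.
Strictly below 37: 4. Equal to 37: 1.
PR = 5/7 × 100 = 71.4

71.4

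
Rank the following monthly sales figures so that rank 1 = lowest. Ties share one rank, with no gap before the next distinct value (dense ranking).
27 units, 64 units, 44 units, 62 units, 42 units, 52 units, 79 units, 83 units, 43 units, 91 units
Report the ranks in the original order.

1, 7, 4, 6, 2, 5, 8, 9, 3, 10

Sorted (ascending): 27, 42, 43, 44, 52, 62, 64, 79, 83, 91
No ties — each value takes its position as its rank.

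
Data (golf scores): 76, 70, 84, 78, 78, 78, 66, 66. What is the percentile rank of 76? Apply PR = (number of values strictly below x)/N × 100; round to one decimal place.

N = 8.
Strictly below 76: 3. Equal to 76: 1.
PR = 3/8 × 100 = 37.5

37.5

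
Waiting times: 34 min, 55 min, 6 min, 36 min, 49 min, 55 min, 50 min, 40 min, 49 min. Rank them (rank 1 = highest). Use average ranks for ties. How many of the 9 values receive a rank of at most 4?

Sorted (descending): 55, 55, 50, 49, 49, 40, 36, 34, 6
The 2 values of 55 occupy positions 1–2 → average rank (1+2)/2 = 1.5.
The 2 values of 49 occupy positions 4–5 → average rank (4+5)/2 = 4.5.
Ranks ≤ 4: {1.5, 1.5, 3} → 3 values.

3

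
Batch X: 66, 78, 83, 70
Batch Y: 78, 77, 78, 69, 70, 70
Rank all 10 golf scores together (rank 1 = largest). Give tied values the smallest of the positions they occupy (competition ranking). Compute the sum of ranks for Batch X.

Sorted (descending): 83, 78, 78, 78, 77, 70, 70, 70, 69, 66
The 3 values of 78 occupy positions 2–4 → each gets rank 2.
The 3 values of 70 occupy positions 6–8 → each gets rank 6.
Batch X values → pooled ranks: 66→10, 78→2, 83→1, 70→6
Rank sum = 10 + 2 + 1 + 6 = 19

19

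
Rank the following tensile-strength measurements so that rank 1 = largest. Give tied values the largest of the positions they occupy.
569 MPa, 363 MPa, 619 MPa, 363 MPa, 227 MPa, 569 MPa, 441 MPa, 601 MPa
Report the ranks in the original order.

4, 7, 1, 7, 8, 4, 5, 2

Sorted (descending): 619, 601, 569, 569, 441, 363, 363, 227
The 2 values of 569 occupy positions 3–4 → each gets rank 4.
The 2 values of 363 occupy positions 6–7 → each gets rank 7.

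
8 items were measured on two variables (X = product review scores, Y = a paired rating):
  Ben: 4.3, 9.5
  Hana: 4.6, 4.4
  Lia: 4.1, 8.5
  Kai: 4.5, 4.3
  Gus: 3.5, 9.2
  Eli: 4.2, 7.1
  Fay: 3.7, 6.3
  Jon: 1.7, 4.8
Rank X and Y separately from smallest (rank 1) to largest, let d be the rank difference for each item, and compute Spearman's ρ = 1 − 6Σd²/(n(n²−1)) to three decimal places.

-0.310

Ranks of variable 1: 6, 8, 4, 7, 2, 5, 3, 1
Ranks of variable 2: 8, 2, 6, 1, 7, 5, 4, 3
d = r₁ − r₂: -2, 6, -2, 6, -5, 0, -1, -2
d²: 4, 36, 4, 36, 25, 0, 1, 4; Σd² = 110
ρ = 1 − 6·110/(8·63) = 1 − 660/504 = -0.310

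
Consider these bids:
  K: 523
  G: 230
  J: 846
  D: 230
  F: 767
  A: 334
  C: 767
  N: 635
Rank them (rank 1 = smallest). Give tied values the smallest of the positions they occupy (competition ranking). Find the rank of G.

Sorted (ascending): 230, 230, 334, 523, 635, 767, 767, 846
The 2 values of 230 occupy positions 1–2 → each gets rank 1.
The 2 values of 767 occupy positions 6–7 → each gets rank 6.
G has value 230 → rank 1.

1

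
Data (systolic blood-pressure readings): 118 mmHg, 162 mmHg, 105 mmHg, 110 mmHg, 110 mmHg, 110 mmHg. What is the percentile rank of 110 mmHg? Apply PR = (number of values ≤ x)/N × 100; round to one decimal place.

N = 6.
Strictly below 110: 1. Equal to 110: 3.
PR = 4/6 × 100 = 66.7

66.7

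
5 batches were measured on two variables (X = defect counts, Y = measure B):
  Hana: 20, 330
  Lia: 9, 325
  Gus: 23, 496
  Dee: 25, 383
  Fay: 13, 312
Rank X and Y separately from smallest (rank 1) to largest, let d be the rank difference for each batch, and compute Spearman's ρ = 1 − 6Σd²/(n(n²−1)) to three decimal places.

Ranks of variable 1: 3, 1, 4, 5, 2
Ranks of variable 2: 3, 2, 5, 4, 1
d = r₁ − r₂: 0, -1, -1, 1, 1
d²: 0, 1, 1, 1, 1; Σd² = 4
ρ = 1 − 6·4/(5·24) = 1 − 24/120 = 0.800

0.800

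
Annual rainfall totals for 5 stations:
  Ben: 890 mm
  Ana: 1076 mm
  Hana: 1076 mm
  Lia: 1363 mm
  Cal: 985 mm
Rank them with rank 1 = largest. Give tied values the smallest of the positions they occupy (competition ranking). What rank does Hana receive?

Sorted (descending): 1363, 1076, 1076, 985, 890
The 2 values of 1076 occupy positions 2–3 → each gets rank 2.
Hana has value 1076 mm → rank 2.

2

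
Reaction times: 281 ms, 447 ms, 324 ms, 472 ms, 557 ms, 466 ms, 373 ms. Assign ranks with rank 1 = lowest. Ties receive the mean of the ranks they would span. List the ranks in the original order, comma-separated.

1, 4, 2, 6, 7, 5, 3

Sorted (ascending): 281, 324, 373, 447, 466, 472, 557
No ties — each value takes its position as its rank.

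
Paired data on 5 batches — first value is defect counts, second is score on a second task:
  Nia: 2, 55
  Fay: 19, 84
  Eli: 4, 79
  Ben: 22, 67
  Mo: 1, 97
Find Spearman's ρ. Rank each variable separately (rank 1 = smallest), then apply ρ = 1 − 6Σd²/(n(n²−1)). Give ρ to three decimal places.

-0.300

Ranks of variable 1: 2, 4, 3, 5, 1
Ranks of variable 2: 1, 4, 3, 2, 5
d = r₁ − r₂: 1, 0, 0, 3, -4
d²: 1, 0, 0, 9, 16; Σd² = 26
ρ = 1 − 6·26/(5·24) = 1 − 156/120 = -0.300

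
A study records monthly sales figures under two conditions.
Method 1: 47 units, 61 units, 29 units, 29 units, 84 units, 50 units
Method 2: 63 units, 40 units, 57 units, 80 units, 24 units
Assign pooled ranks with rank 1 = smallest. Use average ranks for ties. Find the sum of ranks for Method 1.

Sorted (ascending): 24, 29, 29, 40, 47, 50, 57, 61, 63, 80, 84
The 2 values of 29 occupy positions 2–3 → average rank (2+3)/2 = 2.5.
Method 1 values → pooled ranks: 47→5, 61→8, 29→2.5, 29→2.5, 84→11, 50→6
Rank sum = 5 + 8 + 2.5 + 2.5 + 11 + 6 = 35

35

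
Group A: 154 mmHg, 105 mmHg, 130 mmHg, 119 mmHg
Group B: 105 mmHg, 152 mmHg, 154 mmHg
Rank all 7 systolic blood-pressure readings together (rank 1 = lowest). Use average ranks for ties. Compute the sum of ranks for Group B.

Sorted (ascending): 105, 105, 119, 130, 152, 154, 154
The 2 values of 105 occupy positions 1–2 → average rank (1+2)/2 = 1.5.
The 2 values of 154 occupy positions 6–7 → average rank (6+7)/2 = 6.5.
Group B values → pooled ranks: 105→1.5, 152→5, 154→6.5
Rank sum = 1.5 + 5 + 6.5 = 13

13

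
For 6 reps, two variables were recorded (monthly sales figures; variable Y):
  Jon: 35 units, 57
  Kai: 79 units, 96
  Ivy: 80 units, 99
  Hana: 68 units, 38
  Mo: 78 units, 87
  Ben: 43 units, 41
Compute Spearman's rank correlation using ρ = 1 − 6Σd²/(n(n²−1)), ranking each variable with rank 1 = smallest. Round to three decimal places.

Ranks of variable 1: 1, 5, 6, 3, 4, 2
Ranks of variable 2: 3, 5, 6, 1, 4, 2
d = r₁ − r₂: -2, 0, 0, 2, 0, 0
d²: 4, 0, 0, 4, 0, 0; Σd² = 8
ρ = 1 − 6·8/(6·35) = 1 − 48/210 = 0.771

0.771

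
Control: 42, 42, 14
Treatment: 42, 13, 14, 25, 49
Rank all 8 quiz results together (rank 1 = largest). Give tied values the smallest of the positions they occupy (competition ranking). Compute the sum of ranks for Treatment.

Sorted (descending): 49, 42, 42, 42, 25, 14, 14, 13
The 3 values of 42 occupy positions 2–4 → each gets rank 2.
The 2 values of 14 occupy positions 6–7 → each gets rank 6.
Treatment values → pooled ranks: 42→2, 13→8, 14→6, 25→5, 49→1
Rank sum = 2 + 8 + 6 + 5 + 1 = 22

22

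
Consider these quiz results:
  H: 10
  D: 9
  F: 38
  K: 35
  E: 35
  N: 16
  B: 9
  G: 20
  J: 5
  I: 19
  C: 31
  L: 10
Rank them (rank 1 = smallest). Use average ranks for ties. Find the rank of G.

8

Sorted (ascending): 5, 9, 9, 10, 10, 16, 19, 20, 31, 35, 35, 38
The 2 values of 9 occupy positions 2–3 → average rank (2+3)/2 = 2.5.
The 2 values of 10 occupy positions 4–5 → average rank (4+5)/2 = 4.5.
The 2 values of 35 occupy positions 10–11 → average rank (10+11)/2 = 10.5.
G has value 20 → rank 8.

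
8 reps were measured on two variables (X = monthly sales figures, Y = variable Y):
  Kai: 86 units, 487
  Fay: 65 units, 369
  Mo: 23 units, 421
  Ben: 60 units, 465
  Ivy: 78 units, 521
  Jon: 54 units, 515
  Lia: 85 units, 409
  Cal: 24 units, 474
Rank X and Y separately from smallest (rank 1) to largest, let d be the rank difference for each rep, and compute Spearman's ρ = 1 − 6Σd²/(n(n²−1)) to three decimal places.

Ranks of variable 1: 8, 5, 1, 4, 6, 3, 7, 2
Ranks of variable 2: 6, 1, 3, 4, 8, 7, 2, 5
d = r₁ − r₂: 2, 4, -2, 0, -2, -4, 5, -3
d²: 4, 16, 4, 0, 4, 16, 25, 9; Σd² = 78
ρ = 1 − 6·78/(8·63) = 1 − 468/504 = 0.071

0.071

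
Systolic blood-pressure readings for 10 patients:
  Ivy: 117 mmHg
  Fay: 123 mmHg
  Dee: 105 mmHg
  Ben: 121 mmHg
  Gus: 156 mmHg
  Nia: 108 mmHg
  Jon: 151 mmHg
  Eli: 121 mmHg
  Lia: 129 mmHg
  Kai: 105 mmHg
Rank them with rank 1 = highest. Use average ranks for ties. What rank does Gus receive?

Sorted (descending): 156, 151, 129, 123, 121, 121, 117, 108, 105, 105
The 2 values of 121 occupy positions 5–6 → average rank (5+6)/2 = 5.5.
The 2 values of 105 occupy positions 9–10 → average rank (9+10)/2 = 9.5.
Gus has value 156 mmHg → rank 1.

1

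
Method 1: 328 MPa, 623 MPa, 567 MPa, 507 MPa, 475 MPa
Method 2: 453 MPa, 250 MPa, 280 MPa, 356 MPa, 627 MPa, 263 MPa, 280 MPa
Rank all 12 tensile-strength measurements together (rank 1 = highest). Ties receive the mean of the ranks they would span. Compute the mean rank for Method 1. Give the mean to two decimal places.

4.40

Sorted (descending): 627, 623, 567, 507, 475, 453, 356, 328, 280, 280, 263, 250
The 2 values of 280 occupy positions 9–10 → average rank (9+10)/2 = 9.5.
Method 1 values → pooled ranks: 328→8, 623→2, 567→3, 507→4, 475→5
Mean rank = (8 + 2 + 3 + 4 + 5) / 5 = 4.40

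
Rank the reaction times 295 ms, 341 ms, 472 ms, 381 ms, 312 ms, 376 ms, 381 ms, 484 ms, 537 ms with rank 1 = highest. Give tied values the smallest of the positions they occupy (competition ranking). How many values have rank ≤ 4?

5

Sorted (descending): 537, 484, 472, 381, 381, 376, 341, 312, 295
The 2 values of 381 occupy positions 4–5 → each gets rank 4.
Ranks ≤ 4: {1, 2, 3, 4, 4} → 5 values.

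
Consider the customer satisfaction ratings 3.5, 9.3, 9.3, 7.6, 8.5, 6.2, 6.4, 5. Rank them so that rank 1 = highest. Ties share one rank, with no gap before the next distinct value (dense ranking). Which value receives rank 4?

6.4

Sorted (descending): 9.3, 9.3, 8.5, 7.6, 6.4, 6.2, 5, 3.5
The 2 values of 9.3 share dense rank 1.
Remaining distinct values take the next consecutive integers.
Rank 4 → value 6.4.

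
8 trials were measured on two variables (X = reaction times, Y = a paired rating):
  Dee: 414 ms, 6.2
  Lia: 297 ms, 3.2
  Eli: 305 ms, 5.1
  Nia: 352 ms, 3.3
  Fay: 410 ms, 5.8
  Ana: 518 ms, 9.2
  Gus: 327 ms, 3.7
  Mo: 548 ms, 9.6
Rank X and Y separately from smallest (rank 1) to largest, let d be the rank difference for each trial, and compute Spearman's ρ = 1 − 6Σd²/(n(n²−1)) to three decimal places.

Ranks of variable 1: 6, 1, 2, 4, 5, 7, 3, 8
Ranks of variable 2: 6, 1, 4, 2, 5, 7, 3, 8
d = r₁ − r₂: 0, 0, -2, 2, 0, 0, 0, 0
d²: 0, 0, 4, 4, 0, 0, 0, 0; Σd² = 8
ρ = 1 − 6·8/(8·63) = 1 − 48/504 = 0.905

0.905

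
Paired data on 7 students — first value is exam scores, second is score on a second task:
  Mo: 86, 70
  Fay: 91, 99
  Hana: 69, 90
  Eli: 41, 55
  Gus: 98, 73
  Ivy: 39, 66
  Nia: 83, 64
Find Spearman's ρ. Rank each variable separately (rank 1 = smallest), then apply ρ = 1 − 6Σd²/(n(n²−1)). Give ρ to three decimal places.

Ranks of variable 1: 5, 6, 3, 2, 7, 1, 4
Ranks of variable 2: 4, 7, 6, 1, 5, 3, 2
d = r₁ − r₂: 1, -1, -3, 1, 2, -2, 2
d²: 1, 1, 9, 1, 4, 4, 4; Σd² = 24
ρ = 1 − 6·24/(7·48) = 1 − 144/336 = 0.571

0.571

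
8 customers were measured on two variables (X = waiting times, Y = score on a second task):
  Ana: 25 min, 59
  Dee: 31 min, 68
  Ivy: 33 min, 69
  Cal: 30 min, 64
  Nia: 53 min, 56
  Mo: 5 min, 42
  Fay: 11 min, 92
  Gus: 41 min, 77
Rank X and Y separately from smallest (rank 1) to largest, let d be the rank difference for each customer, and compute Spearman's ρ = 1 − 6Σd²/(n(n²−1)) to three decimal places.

Ranks of variable 1: 3, 5, 6, 4, 8, 1, 2, 7
Ranks of variable 2: 3, 5, 6, 4, 2, 1, 8, 7
d = r₁ − r₂: 0, 0, 0, 0, 6, 0, -6, 0
d²: 0, 0, 0, 0, 36, 0, 36, 0; Σd² = 72
ρ = 1 − 6·72/(8·63) = 1 − 432/504 = 0.143

0.143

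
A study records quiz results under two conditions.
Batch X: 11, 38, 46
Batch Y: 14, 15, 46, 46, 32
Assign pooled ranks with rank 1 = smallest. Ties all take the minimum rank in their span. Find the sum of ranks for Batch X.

12

Sorted (ascending): 11, 14, 15, 32, 38, 46, 46, 46
The 3 values of 46 occupy positions 6–8 → each gets rank 6.
Batch X values → pooled ranks: 11→1, 38→5, 46→6
Rank sum = 1 + 5 + 6 = 12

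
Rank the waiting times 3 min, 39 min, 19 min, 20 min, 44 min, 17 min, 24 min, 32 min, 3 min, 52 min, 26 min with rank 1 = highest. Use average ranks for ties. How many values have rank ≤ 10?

9

Sorted (descending): 52, 44, 39, 32, 26, 24, 20, 19, 17, 3, 3
The 2 values of 3 occupy positions 10–11 → average rank (10+11)/2 = 10.5.
Ranks ≤ 10: {1, 2, 3, 4, 5, 6, 7, 8, 9} → 9 values.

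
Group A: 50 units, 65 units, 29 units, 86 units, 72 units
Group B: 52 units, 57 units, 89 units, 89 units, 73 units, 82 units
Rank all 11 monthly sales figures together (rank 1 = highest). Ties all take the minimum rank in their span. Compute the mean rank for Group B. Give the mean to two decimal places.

4.67

Sorted (descending): 89, 89, 86, 82, 73, 72, 65, 57, 52, 50, 29
The 2 values of 89 occupy positions 1–2 → each gets rank 1.
Group B values → pooled ranks: 52→9, 57→8, 89→1, 89→1, 73→5, 82→4
Mean rank = (9 + 8 + 1 + 1 + 5 + 4) / 6 = 4.67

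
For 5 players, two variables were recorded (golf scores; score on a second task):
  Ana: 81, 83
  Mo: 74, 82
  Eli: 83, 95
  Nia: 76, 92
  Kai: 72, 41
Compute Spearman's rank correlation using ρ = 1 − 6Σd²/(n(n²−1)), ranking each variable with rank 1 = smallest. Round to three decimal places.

0.900

Ranks of variable 1: 4, 2, 5, 3, 1
Ranks of variable 2: 3, 2, 5, 4, 1
d = r₁ − r₂: 1, 0, 0, -1, 0
d²: 1, 0, 0, 1, 0; Σd² = 2
ρ = 1 − 6·2/(5·24) = 1 − 12/120 = 0.900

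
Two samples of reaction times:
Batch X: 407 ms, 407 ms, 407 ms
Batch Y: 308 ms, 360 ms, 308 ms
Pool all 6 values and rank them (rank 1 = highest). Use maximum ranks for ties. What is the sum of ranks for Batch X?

9

Sorted (descending): 407, 407, 407, 360, 308, 308
The 3 values of 407 occupy positions 1–3 → each gets rank 3.
The 2 values of 308 occupy positions 5–6 → each gets rank 6.
Batch X values → pooled ranks: 407→3, 407→3, 407→3
Rank sum = 3 + 3 + 3 = 9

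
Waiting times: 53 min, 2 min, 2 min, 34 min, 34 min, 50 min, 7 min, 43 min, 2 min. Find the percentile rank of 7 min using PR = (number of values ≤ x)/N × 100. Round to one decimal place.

N = 9.
Strictly below 7: 3. Equal to 7: 1.
PR = 4/9 × 100 = 44.4

44.4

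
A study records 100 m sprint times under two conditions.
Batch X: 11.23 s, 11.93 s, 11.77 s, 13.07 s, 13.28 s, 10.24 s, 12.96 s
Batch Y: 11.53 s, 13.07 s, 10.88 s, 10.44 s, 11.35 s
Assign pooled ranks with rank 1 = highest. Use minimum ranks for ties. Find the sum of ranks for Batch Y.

Sorted (descending): 13.28, 13.07, 13.07, 12.96, 11.93, 11.77, 11.53, 11.35, 11.23, 10.88, 10.44, 10.24
The 2 values of 13.07 occupy positions 2–3 → each gets rank 2.
Batch Y values → pooled ranks: 11.53→7, 13.07→2, 10.88→10, 10.44→11, 11.35→8
Rank sum = 7 + 2 + 10 + 11 + 8 = 38

38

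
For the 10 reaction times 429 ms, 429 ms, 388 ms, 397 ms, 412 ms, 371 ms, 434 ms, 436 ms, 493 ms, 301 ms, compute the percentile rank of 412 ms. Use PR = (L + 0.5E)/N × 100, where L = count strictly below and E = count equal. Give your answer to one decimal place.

45.0

N = 10.
Strictly below 412: 4. Equal to 412: 1.
PR = (4 + 0.5·1)/10 × 100 = 45.0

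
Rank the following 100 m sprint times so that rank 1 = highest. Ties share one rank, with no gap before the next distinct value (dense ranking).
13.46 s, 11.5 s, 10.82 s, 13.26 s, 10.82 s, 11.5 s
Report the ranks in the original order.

1, 3, 4, 2, 4, 3

Sorted (descending): 13.46, 13.26, 11.5, 11.5, 10.82, 10.82
The 2 values of 11.5 share dense rank 3.
The 2 values of 10.82 share dense rank 4.
Remaining distinct values take the next consecutive integers.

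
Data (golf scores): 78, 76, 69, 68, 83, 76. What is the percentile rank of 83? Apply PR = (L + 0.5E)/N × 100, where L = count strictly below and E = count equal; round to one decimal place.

91.7

N = 6.
Strictly below 83: 5. Equal to 83: 1.
PR = (5 + 0.5·1)/6 × 100 = 91.7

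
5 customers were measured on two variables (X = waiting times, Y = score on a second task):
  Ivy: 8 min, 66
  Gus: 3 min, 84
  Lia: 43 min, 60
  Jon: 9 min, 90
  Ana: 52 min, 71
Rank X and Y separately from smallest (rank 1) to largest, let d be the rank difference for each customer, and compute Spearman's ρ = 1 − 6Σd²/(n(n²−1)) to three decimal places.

Ranks of variable 1: 2, 1, 4, 3, 5
Ranks of variable 2: 2, 4, 1, 5, 3
d = r₁ − r₂: 0, -3, 3, -2, 2
d²: 0, 9, 9, 4, 4; Σd² = 26
ρ = 1 − 6·26/(5·24) = 1 − 156/120 = -0.300

-0.300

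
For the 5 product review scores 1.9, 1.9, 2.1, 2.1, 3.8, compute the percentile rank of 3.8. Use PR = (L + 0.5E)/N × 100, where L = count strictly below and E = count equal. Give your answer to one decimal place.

90.0

N = 5.
Strictly below 3.8: 4. Equal to 3.8: 1.
PR = (4 + 0.5·1)/5 × 100 = 90.0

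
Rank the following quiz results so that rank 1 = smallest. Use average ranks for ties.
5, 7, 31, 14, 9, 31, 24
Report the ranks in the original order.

1, 2, 6.5, 4, 3, 6.5, 5

Sorted (ascending): 5, 7, 9, 14, 24, 31, 31
The 2 values of 31 occupy positions 6–7 → average rank (6+7)/2 = 6.5.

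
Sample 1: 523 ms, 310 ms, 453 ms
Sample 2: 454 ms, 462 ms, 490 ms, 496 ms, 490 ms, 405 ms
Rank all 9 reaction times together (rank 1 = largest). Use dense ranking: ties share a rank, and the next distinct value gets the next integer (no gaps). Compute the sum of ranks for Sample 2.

Sorted (descending): 523, 496, 490, 490, 462, 454, 453, 405, 310
The 2 values of 490 share dense rank 3.
Remaining distinct values take the next consecutive integers.
Sample 2 values → pooled ranks: 454→5, 462→4, 490→3, 496→2, 490→3, 405→7
Rank sum = 5 + 4 + 3 + 2 + 3 + 7 = 24

24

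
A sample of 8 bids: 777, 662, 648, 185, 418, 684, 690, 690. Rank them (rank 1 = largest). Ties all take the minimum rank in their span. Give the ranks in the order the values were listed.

Sorted (descending): 777, 690, 690, 684, 662, 648, 418, 185
The 2 values of 690 occupy positions 2–3 → each gets rank 2.

1, 5, 6, 8, 7, 4, 2, 2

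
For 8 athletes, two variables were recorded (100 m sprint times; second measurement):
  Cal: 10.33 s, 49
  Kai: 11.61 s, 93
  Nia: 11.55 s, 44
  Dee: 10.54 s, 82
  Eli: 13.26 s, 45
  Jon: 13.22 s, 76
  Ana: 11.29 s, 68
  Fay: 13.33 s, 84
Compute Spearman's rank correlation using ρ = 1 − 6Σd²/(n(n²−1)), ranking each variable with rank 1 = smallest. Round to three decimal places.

Ranks of variable 1: 1, 5, 4, 2, 7, 6, 3, 8
Ranks of variable 2: 3, 8, 1, 6, 2, 5, 4, 7
d = r₁ − r₂: -2, -3, 3, -4, 5, 1, -1, 1
d²: 4, 9, 9, 16, 25, 1, 1, 1; Σd² = 66
ρ = 1 − 6·66/(8·63) = 1 − 396/504 = 0.214

0.214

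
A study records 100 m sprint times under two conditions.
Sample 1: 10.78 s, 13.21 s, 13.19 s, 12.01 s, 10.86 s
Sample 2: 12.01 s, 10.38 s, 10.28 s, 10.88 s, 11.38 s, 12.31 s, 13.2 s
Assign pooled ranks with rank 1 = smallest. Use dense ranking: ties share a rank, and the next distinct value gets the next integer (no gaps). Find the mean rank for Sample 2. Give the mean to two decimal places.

5.57

Sorted (ascending): 10.28, 10.38, 10.78, 10.86, 10.88, 11.38, 12.01, 12.01, 12.31, 13.19, 13.2, 13.21
The 2 values of 12.01 share dense rank 7.
Remaining distinct values take the next consecutive integers.
Sample 2 values → pooled ranks: 12.01→7, 10.38→2, 10.28→1, 10.88→5, 11.38→6, 12.31→8, 13.2→10
Mean rank = (7 + 2 + 1 + 5 + 6 + 8 + 10) / 7 = 5.57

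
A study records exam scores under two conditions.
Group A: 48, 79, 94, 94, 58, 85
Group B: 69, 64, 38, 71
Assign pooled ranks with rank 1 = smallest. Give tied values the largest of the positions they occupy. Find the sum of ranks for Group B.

16

Sorted (ascending): 38, 48, 58, 64, 69, 71, 79, 85, 94, 94
The 2 values of 94 occupy positions 9–10 → each gets rank 10.
Group B values → pooled ranks: 69→5, 64→4, 38→1, 71→6
Rank sum = 5 + 4 + 1 + 6 = 16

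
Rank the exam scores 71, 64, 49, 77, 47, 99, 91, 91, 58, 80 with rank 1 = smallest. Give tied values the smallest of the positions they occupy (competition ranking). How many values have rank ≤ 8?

9

Sorted (ascending): 47, 49, 58, 64, 71, 77, 80, 91, 91, 99
The 2 values of 91 occupy positions 8–9 → each gets rank 8.
Ranks ≤ 8: {1, 2, 3, 4, 5, 6, 7, 8, 8} → 9 values.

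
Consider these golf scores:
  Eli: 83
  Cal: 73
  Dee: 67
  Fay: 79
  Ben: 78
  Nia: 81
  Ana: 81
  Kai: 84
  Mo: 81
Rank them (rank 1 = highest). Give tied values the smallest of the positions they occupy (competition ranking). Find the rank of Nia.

3

Sorted (descending): 84, 83, 81, 81, 81, 79, 78, 73, 67
The 3 values of 81 occupy positions 3–5 → each gets rank 3.
Nia has value 81 → rank 3.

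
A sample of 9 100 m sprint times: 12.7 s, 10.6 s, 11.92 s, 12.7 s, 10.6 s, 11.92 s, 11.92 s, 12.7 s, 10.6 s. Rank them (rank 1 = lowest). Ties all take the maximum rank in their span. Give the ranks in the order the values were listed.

Sorted (ascending): 10.6, 10.6, 10.6, 11.92, 11.92, 11.92, 12.7, 12.7, 12.7
The 3 values of 10.6 occupy positions 1–3 → each gets rank 3.
The 3 values of 11.92 occupy positions 4–6 → each gets rank 6.
The 3 values of 12.7 occupy positions 7–9 → each gets rank 9.

9, 3, 6, 9, 3, 6, 6, 9, 3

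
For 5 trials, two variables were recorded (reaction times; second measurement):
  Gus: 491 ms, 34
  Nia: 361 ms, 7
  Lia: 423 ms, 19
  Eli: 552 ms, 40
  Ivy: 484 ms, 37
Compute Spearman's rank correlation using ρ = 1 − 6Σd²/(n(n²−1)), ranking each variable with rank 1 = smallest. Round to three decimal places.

0.900

Ranks of variable 1: 4, 1, 2, 5, 3
Ranks of variable 2: 3, 1, 2, 5, 4
d = r₁ − r₂: 1, 0, 0, 0, -1
d²: 1, 0, 0, 0, 1; Σd² = 2
ρ = 1 − 6·2/(5·24) = 1 − 12/120 = 0.900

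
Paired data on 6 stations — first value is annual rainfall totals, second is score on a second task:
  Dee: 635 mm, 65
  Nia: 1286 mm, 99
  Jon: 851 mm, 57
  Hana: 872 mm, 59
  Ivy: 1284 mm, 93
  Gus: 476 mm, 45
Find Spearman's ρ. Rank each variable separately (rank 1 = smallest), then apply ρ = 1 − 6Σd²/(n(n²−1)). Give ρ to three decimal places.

0.829

Ranks of variable 1: 2, 6, 3, 4, 5, 1
Ranks of variable 2: 4, 6, 2, 3, 5, 1
d = r₁ − r₂: -2, 0, 1, 1, 0, 0
d²: 4, 0, 1, 1, 0, 0; Σd² = 6
ρ = 1 − 6·6/(6·35) = 1 − 36/210 = 0.829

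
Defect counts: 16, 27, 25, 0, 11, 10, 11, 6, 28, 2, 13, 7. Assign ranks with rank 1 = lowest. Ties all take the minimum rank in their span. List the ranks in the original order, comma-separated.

9, 11, 10, 1, 6, 5, 6, 3, 12, 2, 8, 4

Sorted (ascending): 0, 2, 6, 7, 10, 11, 11, 13, 16, 25, 27, 28
The 2 values of 11 occupy positions 6–7 → each gets rank 6.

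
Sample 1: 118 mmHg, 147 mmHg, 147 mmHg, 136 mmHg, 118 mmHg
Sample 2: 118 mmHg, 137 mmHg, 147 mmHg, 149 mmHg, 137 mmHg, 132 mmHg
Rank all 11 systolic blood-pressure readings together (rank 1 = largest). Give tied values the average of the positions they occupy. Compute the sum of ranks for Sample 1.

Sorted (descending): 149, 147, 147, 147, 137, 137, 136, 132, 118, 118, 118
The 3 values of 147 occupy positions 2–4 → average rank 3.
The 2 values of 137 occupy positions 5–6 → average rank (5+6)/2 = 5.5.
The 3 values of 118 occupy positions 9–11 → average rank 10.
Sample 1 values → pooled ranks: 118→10, 147→3, 147→3, 136→7, 118→10
Rank sum = 10 + 3 + 3 + 7 + 10 = 33

33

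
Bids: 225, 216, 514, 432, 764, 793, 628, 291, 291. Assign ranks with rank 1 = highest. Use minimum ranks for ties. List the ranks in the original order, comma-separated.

8, 9, 4, 5, 2, 1, 3, 6, 6

Sorted (descending): 793, 764, 628, 514, 432, 291, 291, 225, 216
The 2 values of 291 occupy positions 6–7 → each gets rank 6.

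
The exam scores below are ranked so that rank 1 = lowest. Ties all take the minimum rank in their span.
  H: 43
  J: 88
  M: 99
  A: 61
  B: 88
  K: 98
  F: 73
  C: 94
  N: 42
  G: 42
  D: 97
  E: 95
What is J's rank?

Sorted (ascending): 42, 42, 43, 61, 73, 88, 88, 94, 95, 97, 98, 99
The 2 values of 42 occupy positions 1–2 → each gets rank 1.
The 2 values of 88 occupy positions 6–7 → each gets rank 6.
J has value 88 → rank 6.

6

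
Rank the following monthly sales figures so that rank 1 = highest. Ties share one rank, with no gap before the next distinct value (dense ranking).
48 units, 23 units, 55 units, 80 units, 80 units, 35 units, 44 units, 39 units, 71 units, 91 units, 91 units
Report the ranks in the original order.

5, 9, 4, 2, 2, 8, 6, 7, 3, 1, 1

Sorted (descending): 91, 91, 80, 80, 71, 55, 48, 44, 39, 35, 23
The 2 values of 91 share dense rank 1.
The 2 values of 80 share dense rank 2.
Remaining distinct values take the next consecutive integers.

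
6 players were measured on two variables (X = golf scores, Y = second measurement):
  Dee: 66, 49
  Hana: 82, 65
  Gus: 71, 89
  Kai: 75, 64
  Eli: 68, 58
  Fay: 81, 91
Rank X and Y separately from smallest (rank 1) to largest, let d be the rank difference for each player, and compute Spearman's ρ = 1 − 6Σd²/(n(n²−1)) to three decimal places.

0.714

Ranks of variable 1: 1, 6, 3, 4, 2, 5
Ranks of variable 2: 1, 4, 5, 3, 2, 6
d = r₁ − r₂: 0, 2, -2, 1, 0, -1
d²: 0, 4, 4, 1, 0, 1; Σd² = 10
ρ = 1 − 6·10/(6·35) = 1 − 60/210 = 0.714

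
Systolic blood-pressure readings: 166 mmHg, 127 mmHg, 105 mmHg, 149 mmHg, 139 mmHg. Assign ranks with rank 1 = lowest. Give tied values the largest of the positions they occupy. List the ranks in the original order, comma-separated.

5, 2, 1, 4, 3

Sorted (ascending): 105, 127, 139, 149, 166
No ties — each value takes its position as its rank.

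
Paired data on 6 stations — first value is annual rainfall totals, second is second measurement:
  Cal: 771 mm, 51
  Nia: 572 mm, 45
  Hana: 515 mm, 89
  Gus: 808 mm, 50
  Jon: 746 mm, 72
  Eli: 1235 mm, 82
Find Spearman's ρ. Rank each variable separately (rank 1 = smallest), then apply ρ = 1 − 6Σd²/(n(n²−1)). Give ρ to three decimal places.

Ranks of variable 1: 4, 2, 1, 5, 3, 6
Ranks of variable 2: 3, 1, 6, 2, 4, 5
d = r₁ − r₂: 1, 1, -5, 3, -1, 1
d²: 1, 1, 25, 9, 1, 1; Σd² = 38
ρ = 1 − 6·38/(6·35) = 1 − 228/210 = -0.086

-0.086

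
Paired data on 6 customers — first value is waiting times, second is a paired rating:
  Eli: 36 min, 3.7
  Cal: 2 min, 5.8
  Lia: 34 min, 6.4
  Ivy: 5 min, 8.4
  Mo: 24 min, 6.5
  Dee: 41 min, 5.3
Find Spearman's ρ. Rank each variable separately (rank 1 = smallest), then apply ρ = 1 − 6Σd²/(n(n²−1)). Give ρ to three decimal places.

-0.600

Ranks of variable 1: 5, 1, 4, 2, 3, 6
Ranks of variable 2: 1, 3, 4, 6, 5, 2
d = r₁ − r₂: 4, -2, 0, -4, -2, 4
d²: 16, 4, 0, 16, 4, 16; Σd² = 56
ρ = 1 − 6·56/(6·35) = 1 − 336/210 = -0.600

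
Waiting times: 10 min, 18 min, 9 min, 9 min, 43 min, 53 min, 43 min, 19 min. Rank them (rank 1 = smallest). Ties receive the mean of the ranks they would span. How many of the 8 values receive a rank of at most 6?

Sorted (ascending): 9, 9, 10, 18, 19, 43, 43, 53
The 2 values of 9 occupy positions 1–2 → average rank (1+2)/2 = 1.5.
The 2 values of 43 occupy positions 6–7 → average rank (6+7)/2 = 6.5.
Ranks ≤ 6: {1.5, 1.5, 3, 4, 5} → 5 values.

5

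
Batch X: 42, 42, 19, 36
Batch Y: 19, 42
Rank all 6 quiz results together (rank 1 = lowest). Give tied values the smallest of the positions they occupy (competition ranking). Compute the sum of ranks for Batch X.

12

Sorted (ascending): 19, 19, 36, 42, 42, 42
The 2 values of 19 occupy positions 1–2 → each gets rank 1.
The 3 values of 42 occupy positions 4–6 → each gets rank 4.
Batch X values → pooled ranks: 42→4, 42→4, 19→1, 36→3
Rank sum = 4 + 4 + 1 + 3 = 12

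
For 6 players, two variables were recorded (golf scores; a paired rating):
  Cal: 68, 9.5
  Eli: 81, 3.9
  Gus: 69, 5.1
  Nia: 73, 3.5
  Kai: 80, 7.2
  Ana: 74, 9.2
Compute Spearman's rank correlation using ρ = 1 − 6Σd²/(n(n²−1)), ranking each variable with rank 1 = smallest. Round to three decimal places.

-0.371

Ranks of variable 1: 1, 6, 2, 3, 5, 4
Ranks of variable 2: 6, 2, 3, 1, 4, 5
d = r₁ − r₂: -5, 4, -1, 2, 1, -1
d²: 25, 16, 1, 4, 1, 1; Σd² = 48
ρ = 1 − 6·48/(6·35) = 1 − 288/210 = -0.371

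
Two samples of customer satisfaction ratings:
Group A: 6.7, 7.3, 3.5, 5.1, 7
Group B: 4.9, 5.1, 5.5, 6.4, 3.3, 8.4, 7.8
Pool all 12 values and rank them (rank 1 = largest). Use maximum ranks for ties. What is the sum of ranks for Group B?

47

Sorted (descending): 8.4, 7.8, 7.3, 7, 6.7, 6.4, 5.5, 5.1, 5.1, 4.9, 3.5, 3.3
The 2 values of 5.1 occupy positions 8–9 → each gets rank 9.
Group B values → pooled ranks: 4.9→10, 5.1→9, 5.5→7, 6.4→6, 3.3→12, 8.4→1, 7.8→2
Rank sum = 10 + 9 + 7 + 6 + 12 + 1 + 2 = 47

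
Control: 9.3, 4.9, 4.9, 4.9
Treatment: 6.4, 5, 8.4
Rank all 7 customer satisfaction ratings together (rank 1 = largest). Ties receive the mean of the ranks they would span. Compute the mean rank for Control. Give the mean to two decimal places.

Sorted (descending): 9.3, 8.4, 6.4, 5, 4.9, 4.9, 4.9
The 3 values of 4.9 occupy positions 5–7 → average rank 6.
Control values → pooled ranks: 9.3→1, 4.9→6, 4.9→6, 4.9→6
Mean rank = (1 + 6 + 6 + 6) / 4 = 4.75

4.75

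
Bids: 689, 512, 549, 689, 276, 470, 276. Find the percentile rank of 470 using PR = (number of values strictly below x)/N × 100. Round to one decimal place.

28.6

N = 7.
Strictly below 470: 2. Equal to 470: 1.
PR = 2/7 × 100 = 28.6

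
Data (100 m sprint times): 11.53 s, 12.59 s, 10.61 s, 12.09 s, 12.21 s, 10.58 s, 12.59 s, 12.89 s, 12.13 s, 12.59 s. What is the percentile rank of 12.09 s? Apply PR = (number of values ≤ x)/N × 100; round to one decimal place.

40.0

N = 10.
Strictly below 12.09: 3. Equal to 12.09: 1.
PR = 4/10 × 100 = 40.0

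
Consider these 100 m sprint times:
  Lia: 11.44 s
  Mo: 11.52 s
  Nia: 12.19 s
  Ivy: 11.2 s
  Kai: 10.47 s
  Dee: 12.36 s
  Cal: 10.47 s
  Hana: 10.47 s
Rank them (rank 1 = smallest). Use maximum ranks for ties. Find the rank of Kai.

Sorted (ascending): 10.47, 10.47, 10.47, 11.2, 11.44, 11.52, 12.19, 12.36
The 3 values of 10.47 occupy positions 1–3 → each gets rank 3.
Kai has value 10.47 s → rank 3.

3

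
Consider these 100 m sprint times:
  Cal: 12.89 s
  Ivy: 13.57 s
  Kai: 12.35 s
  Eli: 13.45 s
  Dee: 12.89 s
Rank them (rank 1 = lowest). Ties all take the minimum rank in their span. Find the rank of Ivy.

5

Sorted (ascending): 12.35, 12.89, 12.89, 13.45, 13.57
The 2 values of 12.89 occupy positions 2–3 → each gets rank 2.
Ivy has value 13.57 s → rank 5.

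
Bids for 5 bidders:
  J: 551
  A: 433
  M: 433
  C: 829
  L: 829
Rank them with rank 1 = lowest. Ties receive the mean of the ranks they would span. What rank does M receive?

Sorted (ascending): 433, 433, 551, 829, 829
The 2 values of 433 occupy positions 1–2 → average rank (1+2)/2 = 1.5.
The 2 values of 829 occupy positions 4–5 → average rank (4+5)/2 = 4.5.
M has value 433 → rank 1.5.

1.5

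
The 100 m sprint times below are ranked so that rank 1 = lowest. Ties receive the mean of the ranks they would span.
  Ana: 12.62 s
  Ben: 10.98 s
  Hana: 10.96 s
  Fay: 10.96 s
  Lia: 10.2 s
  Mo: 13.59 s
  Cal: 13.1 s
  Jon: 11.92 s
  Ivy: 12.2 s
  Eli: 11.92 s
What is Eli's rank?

Sorted (ascending): 10.2, 10.96, 10.96, 10.98, 11.92, 11.92, 12.2, 12.62, 13.1, 13.59
The 2 values of 10.96 occupy positions 2–3 → average rank (2+3)/2 = 2.5.
The 2 values of 11.92 occupy positions 5–6 → average rank (5+6)/2 = 5.5.
Eli has value 11.92 s → rank 5.5.

5.5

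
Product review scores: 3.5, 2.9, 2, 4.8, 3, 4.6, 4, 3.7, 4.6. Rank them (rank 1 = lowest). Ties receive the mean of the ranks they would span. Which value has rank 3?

3

Sorted (ascending): 2, 2.9, 3, 3.5, 3.7, 4, 4.6, 4.6, 4.8
The 2 values of 4.6 occupy positions 7–8 → average rank (7+8)/2 = 7.5.
Rank 3 → value 3.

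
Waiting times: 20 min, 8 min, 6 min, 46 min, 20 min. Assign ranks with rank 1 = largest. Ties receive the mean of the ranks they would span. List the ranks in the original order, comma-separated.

2.5, 4, 5, 1, 2.5

Sorted (descending): 46, 20, 20, 8, 6
The 2 values of 20 occupy positions 2–3 → average rank (2+3)/2 = 2.5.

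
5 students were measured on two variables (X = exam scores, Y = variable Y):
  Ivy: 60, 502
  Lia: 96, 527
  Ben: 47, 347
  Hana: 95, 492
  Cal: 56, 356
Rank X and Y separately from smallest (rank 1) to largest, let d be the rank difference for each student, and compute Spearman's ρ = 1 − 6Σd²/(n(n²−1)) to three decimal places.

0.900

Ranks of variable 1: 3, 5, 1, 4, 2
Ranks of variable 2: 4, 5, 1, 3, 2
d = r₁ − r₂: -1, 0, 0, 1, 0
d²: 1, 0, 0, 1, 0; Σd² = 2
ρ = 1 − 6·2/(5·24) = 1 − 12/120 = 0.900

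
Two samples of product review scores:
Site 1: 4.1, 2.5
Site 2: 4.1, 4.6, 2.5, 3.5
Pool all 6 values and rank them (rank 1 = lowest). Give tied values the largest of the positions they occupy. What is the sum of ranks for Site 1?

Sorted (ascending): 2.5, 2.5, 3.5, 4.1, 4.1, 4.6
The 2 values of 2.5 occupy positions 1–2 → each gets rank 2.
The 2 values of 4.1 occupy positions 4–5 → each gets rank 5.
Site 1 values → pooled ranks: 4.1→5, 2.5→2
Rank sum = 5 + 2 = 7

7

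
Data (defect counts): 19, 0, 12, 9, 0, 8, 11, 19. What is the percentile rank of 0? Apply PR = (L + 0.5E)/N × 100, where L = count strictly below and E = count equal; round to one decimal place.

N = 8.
Strictly below 0: 0. Equal to 0: 2.
PR = (0 + 0.5·2)/8 × 100 = 12.5

12.5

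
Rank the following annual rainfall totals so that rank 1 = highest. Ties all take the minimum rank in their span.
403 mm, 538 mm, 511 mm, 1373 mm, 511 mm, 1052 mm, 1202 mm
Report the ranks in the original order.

Sorted (descending): 1373, 1202, 1052, 538, 511, 511, 403
The 2 values of 511 occupy positions 5–6 → each gets rank 5.

7, 4, 5, 1, 5, 3, 2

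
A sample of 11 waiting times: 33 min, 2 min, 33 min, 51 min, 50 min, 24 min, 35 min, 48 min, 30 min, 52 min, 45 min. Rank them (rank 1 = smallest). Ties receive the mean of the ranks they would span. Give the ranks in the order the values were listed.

4.5, 1, 4.5, 10, 9, 2, 6, 8, 3, 11, 7

Sorted (ascending): 2, 24, 30, 33, 33, 35, 45, 48, 50, 51, 52
The 2 values of 33 occupy positions 4–5 → average rank (4+5)/2 = 4.5.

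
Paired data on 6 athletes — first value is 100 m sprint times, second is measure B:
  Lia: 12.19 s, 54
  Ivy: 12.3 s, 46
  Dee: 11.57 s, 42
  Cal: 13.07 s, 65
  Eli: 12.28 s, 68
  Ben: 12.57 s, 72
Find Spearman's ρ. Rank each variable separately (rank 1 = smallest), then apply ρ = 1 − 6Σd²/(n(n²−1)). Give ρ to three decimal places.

Ranks of variable 1: 2, 4, 1, 6, 3, 5
Ranks of variable 2: 3, 2, 1, 4, 5, 6
d = r₁ − r₂: -1, 2, 0, 2, -2, -1
d²: 1, 4, 0, 4, 4, 1; Σd² = 14
ρ = 1 − 6·14/(6·35) = 1 − 84/210 = 0.600

0.600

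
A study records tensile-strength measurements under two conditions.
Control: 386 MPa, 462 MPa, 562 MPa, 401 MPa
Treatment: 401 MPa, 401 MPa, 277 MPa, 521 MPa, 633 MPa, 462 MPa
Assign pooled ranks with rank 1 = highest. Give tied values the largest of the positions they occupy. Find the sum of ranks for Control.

Sorted (descending): 633, 562, 521, 462, 462, 401, 401, 401, 386, 277
The 2 values of 462 occupy positions 4–5 → each gets rank 5.
The 3 values of 401 occupy positions 6–8 → each gets rank 8.
Control values → pooled ranks: 386→9, 462→5, 562→2, 401→8
Rank sum = 9 + 5 + 2 + 8 = 24

24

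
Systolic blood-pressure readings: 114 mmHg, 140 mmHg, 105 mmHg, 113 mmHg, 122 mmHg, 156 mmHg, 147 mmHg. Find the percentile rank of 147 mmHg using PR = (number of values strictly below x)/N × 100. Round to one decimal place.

71.4

N = 7.
Strictly below 147: 5. Equal to 147: 1.
PR = 5/7 × 100 = 71.4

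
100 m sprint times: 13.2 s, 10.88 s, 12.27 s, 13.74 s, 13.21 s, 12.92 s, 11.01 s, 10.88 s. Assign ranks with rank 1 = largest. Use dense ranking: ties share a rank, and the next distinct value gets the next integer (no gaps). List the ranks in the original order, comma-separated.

Sorted (descending): 13.74, 13.21, 13.2, 12.92, 12.27, 11.01, 10.88, 10.88
The 2 values of 10.88 share dense rank 7.
Remaining distinct values take the next consecutive integers.

3, 7, 5, 1, 2, 4, 6, 7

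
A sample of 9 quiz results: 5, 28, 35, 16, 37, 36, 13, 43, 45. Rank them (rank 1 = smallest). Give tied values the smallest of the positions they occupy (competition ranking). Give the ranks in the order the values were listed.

1, 4, 5, 3, 7, 6, 2, 8, 9

Sorted (ascending): 5, 13, 16, 28, 35, 36, 37, 43, 45
No ties — each value takes its position as its rank.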